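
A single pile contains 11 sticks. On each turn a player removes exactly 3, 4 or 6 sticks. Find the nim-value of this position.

Build the Grundy sequence with g(k) = mex{g(k−s) : s ∈ {3, 4, 6}, s ≤ k}:
g(0) = mex{} = 0
g(1) = mex{} = 0
g(2) = mex{} = 0
g(3) = mex{0} = 1
g(4) = mex{0} = 1
g(5) = mex{0} = 1
g(6) = mex{0,1} = 2
g(7) = mex{0,1} = 2
g(8) = mex{0,1} = 2
g(9) = mex{1,2} = 0
g(10) = mex{1,2} = 0
g(11) = mex{1,2} = 0
So g(11) = 0.

0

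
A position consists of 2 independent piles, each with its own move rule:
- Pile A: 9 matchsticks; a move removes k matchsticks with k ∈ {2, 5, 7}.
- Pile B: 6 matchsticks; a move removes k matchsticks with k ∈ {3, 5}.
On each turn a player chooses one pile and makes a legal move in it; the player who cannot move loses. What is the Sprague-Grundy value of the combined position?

Grundy values for pile A (subtraction set {2, 5, 7}):
g(0) = mex{} = 0
g(1) = mex{} = 0
g(2) = mex{0} = 1
g(3) = mex{0} = 1
g(4) = mex{1} = 0
g(5) = mex{0,1} = 2
g(6) = mex{0} = 1
g(7) = mex{0,1,2} = 3
g(8) = mex{0,1} = 2
g(9) = mex{0,1,3} = 2
So g(9) = 2.
For pile B, compute g(0), g(1), … with moves {3, 5}:
k:     0  1  2  3  4  5  6
g(k):  0  0  0  1  1  1  2
So g(6) = 2.
The value of a disjunctive sum is the nim-sum of the parts.
Combined value = 2 XOR 2 = 0.

0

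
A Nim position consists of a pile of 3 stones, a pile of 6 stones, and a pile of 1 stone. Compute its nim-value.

4

Bitwise XOR of the heap sizes:
  011  (3)
  110  (6)
  001  (1)
  ---
  100  (4)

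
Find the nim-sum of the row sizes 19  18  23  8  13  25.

Nim-sum: 19 ^ 18 ^ 23 ^ 8 ^ 13 ^ 25 = 10.

10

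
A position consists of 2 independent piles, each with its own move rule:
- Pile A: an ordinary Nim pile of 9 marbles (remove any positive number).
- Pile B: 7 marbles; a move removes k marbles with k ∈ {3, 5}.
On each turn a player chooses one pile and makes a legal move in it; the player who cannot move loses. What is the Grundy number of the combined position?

11

Pile A is a plain Nim pile of size 9, so its Grundy value is 9.
Grundy values for pile B (subtraction set {3, 5}):
g(0) = mex{} = 0
g(1) = mex{} = 0
g(2) = mex{} = 0
g(3) = mex{0} = 1
g(4) = mex{0} = 1
g(5) = mex{0} = 1
g(6) = mex{0,1} = 2
g(7) = mex{0,1} = 2
So g(7) = 2.
By the Sprague-Grundy theorem, the Grundy value of a sum of independent games is the XOR of the component values.
Combined value = 9 ⊕ 2 = 11.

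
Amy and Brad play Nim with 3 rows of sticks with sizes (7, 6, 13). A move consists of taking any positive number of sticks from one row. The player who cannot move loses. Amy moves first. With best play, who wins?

Amy wins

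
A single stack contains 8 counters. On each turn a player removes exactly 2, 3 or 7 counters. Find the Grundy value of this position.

1

Build the Grundy sequence with g(k) = mex{g(k−s) : s ∈ {2, 3, 7}, s ≤ k}:
k:     0  1  2  3  4  5  6  7  8
g(k):  0  0  1  1  2  0  0  1  1
So g(8) = 1.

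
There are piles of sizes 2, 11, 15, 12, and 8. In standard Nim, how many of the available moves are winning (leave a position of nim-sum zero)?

Nim-sum: 2 ^ 11 ^ 15 ^ 12 ^ 8 = 2.
The overall nim-sum is X = 2. A pile of size p has a winning move iff p XOR X < p (reduce it to p XOR X).
  2: 2 XOR 2 = 0 < 2 — winning move (to 0).
  11: 11 XOR 2 = 9 < 11 — winning move (to 9).
  15: 15 XOR 2 = 13 < 15 — winning move (to 13).
  12: 12 XOR 2 = 14 ≥ 12 — no move.
  8: 8 XOR 2 = 10 ≥ 8 — no move.
That gives 3 winning moves.

3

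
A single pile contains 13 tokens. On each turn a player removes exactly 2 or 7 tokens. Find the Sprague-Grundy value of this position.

0

Build the Grundy sequence with g(k) = mex{g(k−s) : s ∈ {2, 7}, s ≤ k}:
k:     0  1  2  3  4  5  6  7  8  9 10 11 12 13
g(k):  0  0  1  1  0  0  1  1  2  0  0  1  1  0
So g(13) = 0.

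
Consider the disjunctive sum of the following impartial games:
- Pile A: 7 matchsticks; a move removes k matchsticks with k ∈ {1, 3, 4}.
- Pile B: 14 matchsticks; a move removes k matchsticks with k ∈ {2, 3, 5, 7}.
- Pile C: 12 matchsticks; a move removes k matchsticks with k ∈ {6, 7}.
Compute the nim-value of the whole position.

Grundy values for pile A (subtraction set {1, 3, 4}):
g(0) = mex{} = 0
g(1) = mex{0} = 1
g(2) = mex{1} = 0
g(3) = mex{0} = 1
g(4) = mex{0,1} = 2
g(5) = mex{0,1,2} = 3
g(6) = mex{0,1,3} = 2
g(7) = mex{1,2} = 0
So g(7) = 0.
For pile B, compute g(0), g(1), … with moves {2, 3, 5, 7}:
k:     0  1  2  3  4  5  6  7  8  9 10 11 12 13 14
g(k):  0  0  1  1  2  2  3  3  4  0  0  1  1  2  2
So g(14) = 2.
Build the Grundy sequence for pile C with g(k) = mex{g(k−s) : s ∈ {6, 7}, s ≤ k}:
k:     0  1  2  3  4  5  6  7  8  9 10 11 12
g(k):  0  0  0  0  0  0  1  1  1  1  1  1  2
So g(12) = 2.
By the Sprague-Grundy theorem, the Grundy value of a sum of independent games is the XOR of the component values.
Combined value = 0 ⊕ 2 ⊕ 2 = 0.

0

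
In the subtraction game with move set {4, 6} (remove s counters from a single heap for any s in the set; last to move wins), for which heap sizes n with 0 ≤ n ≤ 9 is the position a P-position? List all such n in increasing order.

0, 1, 2, 3

Grundy values for subtraction set {4, 6}:
g(0) = mex{} = 0
g(1) = mex{} = 0
g(2) = mex{} = 0
g(3) = mex{} = 0
g(4) = mex{0} = 1
g(5) = mex{0} = 1
g(6) = mex{0} = 1
g(7) = mex{0} = 1
g(8) = mex{0,1} = 2
g(9) = mex{0,1} = 2
The P-positions (g = 0) in 0..9 are 0, 1, 2, 3.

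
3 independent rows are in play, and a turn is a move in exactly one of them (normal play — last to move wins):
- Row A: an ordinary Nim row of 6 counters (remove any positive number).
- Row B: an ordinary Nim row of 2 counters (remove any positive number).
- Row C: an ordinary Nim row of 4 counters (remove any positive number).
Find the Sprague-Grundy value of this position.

Row A is a plain Nim row of size 6, so its Grundy value is 6.
Row B is a plain Nim row of size 2, so its Grundy value is 2.
Row C is a plain Nim row of size 4, so its Grundy value is 4.
By the Sprague-Grundy theorem, the Grundy value of a sum of independent games is the XOR of the component values.
Combined value = 6 XOR 2 XOR 4 = 0.

0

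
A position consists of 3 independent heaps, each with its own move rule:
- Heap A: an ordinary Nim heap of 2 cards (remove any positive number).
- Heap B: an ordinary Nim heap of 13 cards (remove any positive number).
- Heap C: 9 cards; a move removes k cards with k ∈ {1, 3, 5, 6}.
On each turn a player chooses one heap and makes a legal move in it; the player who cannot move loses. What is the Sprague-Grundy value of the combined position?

12

Heap A is a plain Nim heap of size 2, so its Grundy value is 2.
Heap B is a plain Nim heap of size 13, so its Grundy value is 13.
Grundy values for heap C (subtraction set {1, 3, 5, 6}):
g(0) = mex{} = 0
g(1) = mex{0} = 1
g(2) = mex{1} = 0
g(3) = mex{0} = 1
g(4) = mex{1} = 0
g(5) = mex{0} = 1
g(6) = mex{0,1} = 2
g(7) = mex{0,1,2} = 3
g(8) = mex{0,1,3} = 2
g(9) = mex{0,1,2} = 3
So g(9) = 3.
By the Sprague-Grundy theorem, the Grundy value of a sum of independent games is the XOR of the component values.
Combined value = 2 ⊕ 13 ⊕ 3 = 12.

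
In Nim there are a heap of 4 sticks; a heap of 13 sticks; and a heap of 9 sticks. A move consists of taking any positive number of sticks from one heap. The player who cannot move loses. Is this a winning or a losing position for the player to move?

Compute the nim-sum pairwise:
4 XOR 13 = 9
9 XOR 9 = 0
The nim-sum is 0, so this is a P-position: the player to move is in a losing position under optimal play.

Losing position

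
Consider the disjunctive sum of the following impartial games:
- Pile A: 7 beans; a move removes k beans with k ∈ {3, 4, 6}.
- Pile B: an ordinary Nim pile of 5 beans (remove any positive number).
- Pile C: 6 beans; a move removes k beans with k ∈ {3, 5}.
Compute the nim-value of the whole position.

5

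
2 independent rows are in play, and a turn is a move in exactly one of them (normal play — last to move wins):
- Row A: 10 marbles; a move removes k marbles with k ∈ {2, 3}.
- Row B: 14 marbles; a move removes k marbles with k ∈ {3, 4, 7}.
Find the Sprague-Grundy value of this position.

Grundy values for row A (subtraction set {2, 3}):
g(0) = mex{} = 0
g(1) = mex{} = 0
g(2) = mex{0} = 1
g(3) = mex{0} = 1
g(4) = mex{0,1} = 2
g(5) = mex{1} = 0
g(6) = mex{1,2} = 0
g(7) = mex{0,2} = 1
g(8) = mex{0} = 1
g(9) = mex{0,1} = 2
g(10) = mex{1} = 0
So g(10) = 0.
For row B, compute g(0), g(1), … with moves {3, 4, 7}:
g(0) = mex{} = 0
g(1) = mex{} = 0
g(2) = mex{} = 0
g(3) = mex{0} = 1
g(4) = mex{0} = 1
g(5) = mex{0} = 1
g(6) = mex{0,1} = 2
g(7) = mex{0,1} = 2
g(8) = mex{0,1} = 2
g(9) = mex{0,1,2} = 3
g(10) = mex{1,2} = 0
g(11) = mex{1,2} = 0
g(12) = mex{1,2,3} = 0
g(13) = mex{0,2,3} = 1
g(14) = mex{0,2} = 1
So g(14) = 1.
The value of a disjunctive sum is the nim-sum of the parts.
Combined value = 0 XOR 1 = 1.

1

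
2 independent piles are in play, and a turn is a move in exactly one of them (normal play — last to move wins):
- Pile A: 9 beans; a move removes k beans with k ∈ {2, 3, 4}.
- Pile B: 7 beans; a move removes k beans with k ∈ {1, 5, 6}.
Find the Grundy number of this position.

2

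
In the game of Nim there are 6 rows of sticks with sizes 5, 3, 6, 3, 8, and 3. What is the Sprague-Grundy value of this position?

8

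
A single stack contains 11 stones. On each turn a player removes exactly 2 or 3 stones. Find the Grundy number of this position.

0

Build the Grundy sequence with g(k) = mex{g(k−s) : s ∈ {2, 3}, s ≤ k}:
k:     0  1  2  3  4  5  6  7  8  9 10 11
g(k):  0  0  1  1  2  0  0  1  1  2  0  0
So g(11) = 0.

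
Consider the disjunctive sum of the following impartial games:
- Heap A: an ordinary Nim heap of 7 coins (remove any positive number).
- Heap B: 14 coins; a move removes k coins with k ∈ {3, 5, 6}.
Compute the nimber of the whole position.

6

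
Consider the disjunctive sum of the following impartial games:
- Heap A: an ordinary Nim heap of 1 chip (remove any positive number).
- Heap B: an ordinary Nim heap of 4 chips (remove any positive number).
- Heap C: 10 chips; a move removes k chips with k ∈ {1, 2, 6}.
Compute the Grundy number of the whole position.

Heap A is a plain Nim heap of size 1, so its Grundy value is 1.
Heap B is a plain Nim heap of size 4, so its Grundy value is 4.
Build the Grundy sequence for heap C with g(k) = mex{g(k−s) : s ∈ {1, 2, 6}, s ≤ k}:
g(0) = mex{} = 0
g(1) = mex{0} = 1
g(2) = mex{0,1} = 2
g(3) = mex{1,2} = 0
g(4) = mex{0,2} = 1
g(5) = mex{0,1} = 2
g(6) = mex{0,1,2} = 3
g(7) = mex{1,2,3} = 0
g(8) = mex{0,2,3} = 1
g(9) = mex{0,1} = 2
g(10) = mex{1,2} = 0
So g(10) = 0.
By the Sprague-Grundy theorem, the Grundy value of a sum of independent games is the XOR of the component values.
Combined value = 1 ⊕ 4 ⊕ 0 = 5.

5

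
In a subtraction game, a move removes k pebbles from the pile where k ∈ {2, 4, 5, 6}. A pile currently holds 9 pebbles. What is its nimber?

Compute g(0), g(1), … for moves {2, 4, 5, 6}:
g(0) = mex{} = 0
g(1) = mex{} = 0
g(2) = mex{0} = 1
g(3) = mex{0} = 1
g(4) = mex{0,1} = 2
g(5) = mex{0,1} = 2
g(6) = mex{0,1,2} = 3
g(7) = mex{0,1,2} = 3
g(8) = mex{1,2,3} = 0
g(9) = mex{1,2,3} = 0
So g(9) = 0.

0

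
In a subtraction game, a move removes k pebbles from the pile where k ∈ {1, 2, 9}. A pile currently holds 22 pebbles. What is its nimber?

Build the Grundy sequence with g(k) = mex{g(k−s) : s ∈ {1, 2, 9}, s ≤ k}:
k:     0  1  2  3  4  5  6  7  8  9 10 11 12 13 14 15 16 17 18 19 20 21 22
g(k):  0  1  2  0  1  2  0  1  2  3  0  1  2  0  1  2  0  1  2  3  0  1  2
So g(22) = 2.

2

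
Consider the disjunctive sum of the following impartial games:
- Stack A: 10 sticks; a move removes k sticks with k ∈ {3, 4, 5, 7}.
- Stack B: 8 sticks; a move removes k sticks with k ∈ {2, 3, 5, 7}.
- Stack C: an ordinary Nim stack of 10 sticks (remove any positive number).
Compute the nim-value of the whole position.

Build the Grundy sequence for stack A with g(k) = mex{g(k−s) : s ∈ {3, 4, 5, 7}, s ≤ k}:
k:     0  1  2  3  4  5  6  7  8  9 10
g(k):  0  0  0  1  1  1  2  2  2  3  0
So g(10) = 0.
Grundy values for stack B (subtraction set {2, 3, 5, 7}):
k:     0  1  2  3  4  5  6  7  8
g(k):  0  0  1  1  2  2  3  3  4
So g(8) = 4.
Stack C is a plain Nim stack of size 10, so its Grundy value is 10.
The value of a disjunctive sum is the nim-sum of the parts.
Combined value = 0 ⊕ 4 ⊕ 10 = 14.

14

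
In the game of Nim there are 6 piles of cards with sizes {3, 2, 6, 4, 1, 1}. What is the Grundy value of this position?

3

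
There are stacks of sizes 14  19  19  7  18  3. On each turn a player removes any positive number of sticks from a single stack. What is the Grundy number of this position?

24

Compute the nim-sum pairwise:
14 ⊕ 19 = 29
29 ⊕ 19 = 14
14 ⊕ 7 = 9
9 ⊕ 18 = 27
27 ⊕ 3 = 24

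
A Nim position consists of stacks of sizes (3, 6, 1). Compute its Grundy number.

Compute the nim-sum pairwise:
3 ⊕ 6 = 5
5 ⊕ 1 = 4

4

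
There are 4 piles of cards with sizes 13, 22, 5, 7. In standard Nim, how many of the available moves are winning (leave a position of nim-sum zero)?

1

Bitwise XOR of the heap sizes:
  01101  (13)
  10110  (22)
  00101  (5)
  00111  (7)
  -----
  11001  (25)
The overall nim-sum is X = 25. A pile of size p has a winning move iff p XOR X < p (reduce it to p XOR X).
  13: 13 XOR 25 = 20 ≥ 13 — no move.
  22: 22 XOR 25 = 15 < 22 — winning move (to 15).
  5: 5 XOR 25 = 28 ≥ 5 — no move.
  7: 7 XOR 25 = 30 ≥ 7 — no move.
That gives 1 winning move.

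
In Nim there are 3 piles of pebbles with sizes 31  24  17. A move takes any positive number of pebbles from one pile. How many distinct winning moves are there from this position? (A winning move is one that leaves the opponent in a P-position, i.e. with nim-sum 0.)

Compute the nim-sum pairwise:
31 ^ 24 = 7
7 ^ 17 = 22
The overall nim-sum is X = 22. A pile of size p has a winning move iff p XOR X < p (reduce it to p XOR X).
  31: 31 XOR 22 = 9 < 31 — winning move (to 9).
  24: 24 XOR 22 = 14 < 24 — winning move (to 14).
  17: 17 XOR 22 = 7 < 17 — winning move (to 7).
That gives 3 winning moves.

3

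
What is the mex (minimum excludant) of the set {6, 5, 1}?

0 is not in the set, so the mex is 0.

0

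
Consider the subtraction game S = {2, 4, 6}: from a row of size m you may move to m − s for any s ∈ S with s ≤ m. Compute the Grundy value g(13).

Build the Grundy sequence with g(k) = mex{g(k−s) : s ∈ {2, 4, 6}, s ≤ k}:
k:     0  1  2  3  4  5  6  7  8  9 10 11 12 13
g(k):  0  0  1  1  2  2  3  3  0  0  1  1  2  2
So g(13) = 2.

2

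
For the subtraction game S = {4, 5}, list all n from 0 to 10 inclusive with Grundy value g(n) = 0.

0, 1, 2, 3, 9, 10

Compute g(0), g(1), … for moves {4, 5}:
g(0) = mex{} = 0
g(1) = mex{} = 0
g(2) = mex{} = 0
g(3) = mex{} = 0
g(4) = mex{0} = 1
g(5) = mex{0} = 1
g(6) = mex{0} = 1
g(7) = mex{0} = 1
g(8) = mex{0,1} = 2
g(9) = mex{1} = 0
g(10) = mex{1} = 0
The P-positions (g = 0) in 0..10 are 0, 1, 2, 3, 9, 10.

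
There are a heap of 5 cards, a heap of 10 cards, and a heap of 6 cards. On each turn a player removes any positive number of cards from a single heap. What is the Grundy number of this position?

9

Nim-sum: 5 ⊕ 10 ⊕ 6 = 9.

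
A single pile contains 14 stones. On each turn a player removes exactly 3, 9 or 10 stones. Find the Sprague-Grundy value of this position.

0

Build the Grundy sequence with g(k) = mex{g(k−s) : s ∈ {3, 9, 10}, s ≤ k}:
g(0) = mex{} = 0
g(1) = mex{} = 0
g(2) = mex{} = 0
g(3) = mex{0} = 1
g(4) = mex{0} = 1
g(5) = mex{0} = 1
g(6) = mex{1} = 0
g(7) = mex{1} = 0
g(8) = mex{1} = 0
g(9) = mex{0} = 1
g(10) = mex{0} = 1
g(11) = mex{0} = 1
g(12) = mex{0,1} = 2
g(13) = mex{1} = 0
g(14) = mex{1} = 0
So g(14) = 0.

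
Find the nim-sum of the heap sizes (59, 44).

23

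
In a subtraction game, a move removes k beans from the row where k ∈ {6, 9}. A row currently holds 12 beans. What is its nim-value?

2

Build the Grundy sequence with g(k) = mex{g(k−s) : s ∈ {6, 9}, s ≤ k}:
g(0) = mex{} = 0
g(1) = mex{} = 0
g(2) = mex{} = 0
g(3) = mex{} = 0
g(4) = mex{} = 0
g(5) = mex{} = 0
g(6) = mex{0} = 1
g(7) = mex{0} = 1
g(8) = mex{0} = 1
g(9) = mex{0} = 1
g(10) = mex{0} = 1
g(11) = mex{0} = 1
g(12) = mex{0,1} = 2
So g(12) = 2.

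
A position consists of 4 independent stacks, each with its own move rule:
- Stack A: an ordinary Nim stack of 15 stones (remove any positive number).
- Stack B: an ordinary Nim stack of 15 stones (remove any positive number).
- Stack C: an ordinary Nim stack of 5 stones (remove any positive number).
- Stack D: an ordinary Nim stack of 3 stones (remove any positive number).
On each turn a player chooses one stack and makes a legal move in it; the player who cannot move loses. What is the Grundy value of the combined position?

6

Stack A is a plain Nim stack of size 15, so its Grundy value is 15.
Stack B is a plain Nim stack of size 15, so its Grundy value is 15.
Stack C is a plain Nim stack of size 5, so its Grundy value is 5.
Stack D is a plain Nim stack of size 3, so its Grundy value is 3.
By the Sprague-Grundy theorem, the Grundy value of a sum of independent games is the XOR of the component values.
Combined value = 15 ⊕ 15 ⊕ 5 ⊕ 3 = 6.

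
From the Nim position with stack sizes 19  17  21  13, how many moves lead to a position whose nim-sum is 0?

Nim-sum: 19 XOR 17 XOR 21 XOR 13 = 26.
The overall nim-sum is X = 26. A stack of size p has a winning move iff p XOR X < p (reduce it to p XOR X).
  19: 19 XOR 26 = 9 < 19 — winning move (to 9).
  17: 17 XOR 26 = 11 < 17 — winning move (to 11).
  21: 21 XOR 26 = 15 < 21 — winning move (to 15).
  13: 13 XOR 26 = 23 ≥ 13 — no move.
That gives 3 winning moves.

3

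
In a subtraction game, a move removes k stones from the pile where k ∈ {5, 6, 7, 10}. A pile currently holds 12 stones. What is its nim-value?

2

Grundy values for subtraction set {5, 6, 7, 10}:
k:     0  1  2  3  4  5  6  7  8  9 10 11 12
g(k):  0  0  0  0  0  1  1  1  1  1  2  2  2
So g(12) = 2.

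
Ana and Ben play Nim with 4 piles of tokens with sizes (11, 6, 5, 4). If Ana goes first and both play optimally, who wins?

Nim-sum: 11 ^ 6 ^ 5 ^ 4 = 12.
The nim-sum is 12 ≠ 0, so this is an N-position: the player to move can win; Ana has a winning move.

Ana wins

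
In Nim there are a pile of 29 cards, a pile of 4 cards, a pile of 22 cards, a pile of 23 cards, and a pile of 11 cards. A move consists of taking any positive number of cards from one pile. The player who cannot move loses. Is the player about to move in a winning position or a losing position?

Winning position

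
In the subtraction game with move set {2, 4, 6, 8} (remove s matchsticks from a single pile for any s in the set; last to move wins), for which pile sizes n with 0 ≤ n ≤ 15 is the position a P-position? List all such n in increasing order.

0, 1, 10, 11

Build the Grundy sequence with g(k) = mex{g(k−s) : s ∈ {2, 4, 6, 8}, s ≤ k}:
k:     0  1  2  3  4  5  6  7  8  9 10 11 12 13 14 15
g(k):  0  0  1  1  2  2  3  3  4  4  0  0  1  1  2  2
The P-positions (g = 0) in 0..15 are 0, 1, 10, 11.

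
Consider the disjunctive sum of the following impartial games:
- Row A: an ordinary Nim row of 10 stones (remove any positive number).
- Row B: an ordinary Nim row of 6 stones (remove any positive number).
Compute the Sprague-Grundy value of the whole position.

Row A is a plain Nim row of size 10, so its Grundy value is 10.
Row B is a plain Nim row of size 6, so its Grundy value is 6.
By the Sprague-Grundy theorem, the Grundy value of a sum of independent games is the XOR of the component values.
Combined value = 10 ⊕ 6 = 12.

12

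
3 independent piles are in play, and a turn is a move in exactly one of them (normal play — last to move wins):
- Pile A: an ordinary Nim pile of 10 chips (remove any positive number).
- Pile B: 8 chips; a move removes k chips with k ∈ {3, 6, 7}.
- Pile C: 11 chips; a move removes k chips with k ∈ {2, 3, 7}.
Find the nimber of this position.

8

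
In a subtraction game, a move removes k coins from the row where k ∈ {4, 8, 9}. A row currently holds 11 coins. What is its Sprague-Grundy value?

2

Compute g(0), g(1), … for moves {4, 8, 9}:
g(0) = mex{} = 0
g(1) = mex{} = 0
g(2) = mex{} = 0
g(3) = mex{} = 0
g(4) = mex{0} = 1
g(5) = mex{0} = 1
g(6) = mex{0} = 1
g(7) = mex{0} = 1
g(8) = mex{0,1} = 2
g(9) = mex{0,1} = 2
g(10) = mex{0,1} = 2
g(11) = mex{0,1} = 2
So g(11) = 2.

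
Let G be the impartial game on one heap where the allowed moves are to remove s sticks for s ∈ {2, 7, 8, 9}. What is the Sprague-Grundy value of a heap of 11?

3

Compute g(0), g(1), … for moves {2, 7, 8, 9}:
g(0) = mex{} = 0
g(1) = mex{} = 0
g(2) = mex{0} = 1
g(3) = mex{0} = 1
g(4) = mex{1} = 0
g(5) = mex{1} = 0
g(6) = mex{0} = 1
g(7) = mex{0} = 1
g(8) = mex{0,1} = 2
g(9) = mex{0,1} = 2
g(10) = mex{0,1,2} = 3
g(11) = mex{0,1,2} = 3
So g(11) = 3.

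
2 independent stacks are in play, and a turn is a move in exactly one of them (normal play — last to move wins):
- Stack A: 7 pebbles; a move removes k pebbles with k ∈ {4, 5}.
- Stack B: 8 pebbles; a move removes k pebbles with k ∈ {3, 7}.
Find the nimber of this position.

3

Grundy values for stack A (subtraction set {4, 5}):
k:     0  1  2  3  4  5  6  7
g(k):  0  0  0  0  1  1  1  1
So g(7) = 1.
For stack B, compute g(0), g(1), … with moves {3, 7}:
k:     0  1  2  3  4  5  6  7  8
g(k):  0  0  0  1  1  1  0  2  2
So g(8) = 2.
By the Sprague-Grundy theorem, the Grundy value of a sum of independent games is the XOR of the component values.
Combined value = 1 ⊕ 2 = 3.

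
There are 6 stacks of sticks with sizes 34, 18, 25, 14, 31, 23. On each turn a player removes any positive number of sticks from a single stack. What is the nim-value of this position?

47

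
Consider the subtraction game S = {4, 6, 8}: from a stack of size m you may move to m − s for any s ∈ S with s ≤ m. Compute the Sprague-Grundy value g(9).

Build the Grundy sequence with g(k) = mex{g(k−s) : s ∈ {4, 6, 8}, s ≤ k}:
k:     0  1  2  3  4  5  6  7  8  9
g(k):  0  0  0  0  1  1  1  1  2  2
So g(9) = 2.

2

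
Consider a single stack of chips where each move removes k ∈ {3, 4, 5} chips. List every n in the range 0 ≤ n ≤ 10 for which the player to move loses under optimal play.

0, 1, 2, 8, 9, 10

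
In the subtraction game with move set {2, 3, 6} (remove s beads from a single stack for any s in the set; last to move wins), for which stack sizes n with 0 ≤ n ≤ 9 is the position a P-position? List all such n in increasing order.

0, 1, 5, 9

Compute g(0), g(1), … for moves {2, 3, 6}:
k:     0  1  2  3  4  5  6  7  8  9
g(k):  0  0  1  1  2  0  3  1  2  0
The P-positions (g = 0) in 0..9 are 0, 1, 5, 9.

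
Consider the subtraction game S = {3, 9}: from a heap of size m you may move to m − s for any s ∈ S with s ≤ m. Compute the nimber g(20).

Compute g(0), g(1), … for moves {3, 9}:
k:     0  1  2  3  4  5  6  7  8  9 10 11 12 13 14 15 16 17 18 19 20
g(k):  0  0  0  1  1  1  0  0  0  1  1  1  0  0  0  1  1  1  0  0  0
So g(20) = 0.

0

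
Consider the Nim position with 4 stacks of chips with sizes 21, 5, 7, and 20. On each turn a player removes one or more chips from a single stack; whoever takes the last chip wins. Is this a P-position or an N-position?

N-position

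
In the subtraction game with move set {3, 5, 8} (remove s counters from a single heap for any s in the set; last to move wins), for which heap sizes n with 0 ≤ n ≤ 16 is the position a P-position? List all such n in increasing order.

0, 1, 2, 11, 12, 13

Grundy values for subtraction set {3, 5, 8}:
k:     0  1  2  3  4  5  6  7  8  9 10 11 12 13 14 15 16
g(k):  0  0  0  1  1  1  2  2  2  3  3  0  0  0  1  1  1
The P-positions (g = 0) in 0..16 are 0, 1, 2, 11, 12, 13.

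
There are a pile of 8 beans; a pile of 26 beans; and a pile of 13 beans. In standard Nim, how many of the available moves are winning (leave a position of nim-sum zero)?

1

Compute the nim-sum pairwise:
8 ⊕ 26 = 18
18 ⊕ 13 = 31
The overall nim-sum is X = 31. A pile of size p has a winning move iff p XOR X < p (reduce it to p XOR X).
  8: 8 XOR 31 = 23 ≥ 8 — no move.
  26: 26 XOR 31 = 5 < 26 — winning move (to 5).
  13: 13 XOR 31 = 18 ≥ 13 — no move.
That gives 1 winning move.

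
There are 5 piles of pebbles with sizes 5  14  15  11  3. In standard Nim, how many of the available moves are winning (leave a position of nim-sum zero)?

3

Nim-sum: 5 ^ 14 ^ 15 ^ 11 ^ 3 = 12.
The overall nim-sum is X = 12. A pile of size p has a winning move iff p XOR X < p (reduce it to p XOR X).
  5: 5 XOR 12 = 9 ≥ 5 — no move.
  14: 14 XOR 12 = 2 < 14 — winning move (to 2).
  15: 15 XOR 12 = 3 < 15 — winning move (to 3).
  11: 11 XOR 12 = 7 < 11 — winning move (to 7).
  3: 3 XOR 12 = 15 ≥ 3 — no move.
That gives 3 winning moves.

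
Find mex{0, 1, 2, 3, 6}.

The values 0, 1, 2, 3 are all present; 4 is the first non-negative integer missing from the set.

4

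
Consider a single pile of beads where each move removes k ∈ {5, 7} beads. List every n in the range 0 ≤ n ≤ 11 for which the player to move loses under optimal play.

Build the Grundy sequence with g(k) = mex{g(k−s) : s ∈ {5, 7}, s ≤ k}:
g(0) = mex{} = 0
g(1) = mex{} = 0
g(2) = mex{} = 0
g(3) = mex{} = 0
g(4) = mex{} = 0
g(5) = mex{0} = 1
g(6) = mex{0} = 1
g(7) = mex{0} = 1
g(8) = mex{0} = 1
g(9) = mex{0} = 1
g(10) = mex{0,1} = 2
g(11) = mex{0,1} = 2
The P-positions (g = 0) in 0..11 are 0, 1, 2, 3, 4.

0, 1, 2, 3, 4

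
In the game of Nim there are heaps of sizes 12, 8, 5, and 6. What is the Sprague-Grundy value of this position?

In binary:
  1100  (12)
  1000  (8)
  0101  (5)
  0110  (6)
  ----
  0111  (7)

7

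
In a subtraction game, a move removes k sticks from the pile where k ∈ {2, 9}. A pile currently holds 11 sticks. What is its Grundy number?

Grundy values for subtraction set {2, 9}:
k:     0  1  2  3  4  5  6  7  8  9 10 11
g(k):  0  0  1  1  0  0  1  1  0  2  1  0
So g(11) = 0.

0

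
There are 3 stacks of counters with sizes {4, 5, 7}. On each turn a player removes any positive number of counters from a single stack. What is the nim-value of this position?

Compute the nim-sum pairwise:
4 ⊕ 5 = 1
1 ⊕ 7 = 6

6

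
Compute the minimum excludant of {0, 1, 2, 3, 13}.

4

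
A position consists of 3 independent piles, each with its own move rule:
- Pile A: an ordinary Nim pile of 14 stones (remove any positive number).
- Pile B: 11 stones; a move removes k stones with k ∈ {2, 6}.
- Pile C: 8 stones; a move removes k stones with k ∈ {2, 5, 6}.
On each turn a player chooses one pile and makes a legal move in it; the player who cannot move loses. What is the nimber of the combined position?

15

Pile A is a plain Nim pile of size 14, so its Grundy value is 14.
For pile B, compute g(0), g(1), … with moves {2, 6}:
k:     0  1  2  3  4  5  6  7  8  9 10 11
g(k):  0  0  1  1  0  0  1  1  0  0  1  1
So g(11) = 1.
For pile C, compute g(0), g(1), … with moves {2, 5, 6}:
g(0) = mex{} = 0
g(1) = mex{} = 0
g(2) = mex{0} = 1
g(3) = mex{0} = 1
g(4) = mex{1} = 0
g(5) = mex{0,1} = 2
g(6) = mex{0} = 1
g(7) = mex{0,1,2} = 3
g(8) = mex{1} = 0
So g(8) = 0.
By the Sprague-Grundy theorem, the Grundy value of a sum of independent games is the XOR of the component values.
Combined value = 14 XOR 1 XOR 0 = 15.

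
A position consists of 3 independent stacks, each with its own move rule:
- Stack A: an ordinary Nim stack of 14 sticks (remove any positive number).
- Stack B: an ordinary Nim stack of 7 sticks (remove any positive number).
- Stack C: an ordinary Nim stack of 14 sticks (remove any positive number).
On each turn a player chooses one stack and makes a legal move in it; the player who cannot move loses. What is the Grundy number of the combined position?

Stack A is a plain Nim stack of size 14, so its Grundy value is 14.
Stack B is a plain Nim stack of size 7, so its Grundy value is 7.
Stack C is a plain Nim stack of size 14, so its Grundy value is 14.
The value of a disjunctive sum is the nim-sum of the parts.
Combined value = 14 XOR 7 XOR 14 = 7.

7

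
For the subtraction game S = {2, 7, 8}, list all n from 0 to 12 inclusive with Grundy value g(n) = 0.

0, 1, 4, 5, 10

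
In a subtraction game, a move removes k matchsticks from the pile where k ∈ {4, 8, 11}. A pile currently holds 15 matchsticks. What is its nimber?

0

Grundy values for subtraction set {4, 8, 11}:
k:     0  1  2  3  4  5  6  7  8  9 10 11 12 13 14 15
g(k):  0  0  0  0  1  1  1  1  2  2  2  2  3  3  3  0
So g(15) = 0.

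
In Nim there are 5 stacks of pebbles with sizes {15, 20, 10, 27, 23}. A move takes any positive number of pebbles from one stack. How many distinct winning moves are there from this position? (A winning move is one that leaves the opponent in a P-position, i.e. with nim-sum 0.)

3

Compute the nim-sum pairwise:
15 XOR 20 = 27
27 XOR 10 = 17
17 XOR 27 = 10
10 XOR 23 = 29
The overall nim-sum is X = 29. A stack of size p has a winning move iff p XOR X < p (reduce it to p XOR X).
  15: 15 XOR 29 = 18 ≥ 15 — no move.
  20: 20 XOR 29 = 9 < 20 — winning move (to 9).
  10: 10 XOR 29 = 23 ≥ 10 — no move.
  27: 27 XOR 29 = 6 < 27 — winning move (to 6).
  23: 23 XOR 29 = 10 < 23 — winning move (to 10).
That gives 3 winning moves.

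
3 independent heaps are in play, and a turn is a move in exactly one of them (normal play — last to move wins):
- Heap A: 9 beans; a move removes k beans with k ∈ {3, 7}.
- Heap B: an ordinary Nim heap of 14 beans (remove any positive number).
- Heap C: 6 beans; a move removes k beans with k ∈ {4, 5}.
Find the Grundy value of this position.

14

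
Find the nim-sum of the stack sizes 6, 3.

5

Nim-sum: 6 ⊕ 3 = 5.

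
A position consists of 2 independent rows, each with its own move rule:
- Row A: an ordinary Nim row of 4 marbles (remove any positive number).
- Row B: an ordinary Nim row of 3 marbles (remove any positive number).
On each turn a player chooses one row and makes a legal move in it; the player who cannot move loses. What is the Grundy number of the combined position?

Row A is a plain Nim row of size 4, so its Grundy value is 4.
Row B is a plain Nim row of size 3, so its Grundy value is 3.
By the Sprague-Grundy theorem, the Grundy value of a sum of independent games is the XOR of the component values.
Combined value = 4 XOR 3 = 7.

7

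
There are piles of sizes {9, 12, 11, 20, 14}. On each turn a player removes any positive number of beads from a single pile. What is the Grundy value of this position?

20

In binary:
  01001  (9)
  01100  (12)
  01011  (11)
  10100  (20)
  01110  (14)
  -----
  10100  (20)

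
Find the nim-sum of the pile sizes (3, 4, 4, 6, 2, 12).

11

Compute the nim-sum pairwise:
3 ^ 4 = 7
7 ^ 4 = 3
3 ^ 6 = 5
5 ^ 2 = 7
7 ^ 12 = 11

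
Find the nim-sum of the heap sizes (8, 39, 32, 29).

Compute the nim-sum pairwise:
8 ^ 39 = 47
47 ^ 32 = 15
15 ^ 29 = 18

18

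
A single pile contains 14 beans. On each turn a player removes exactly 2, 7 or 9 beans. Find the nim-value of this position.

Build the Grundy sequence with g(k) = mex{g(k−s) : s ∈ {2, 7, 9}, s ≤ k}:
k:     0  1  2  3  4  5  6  7  8  9 10 11 12 13 14
g(k):  0  0  1  1  0  0  1  1  2  2  3  3  2  2  3
So g(14) = 3.

3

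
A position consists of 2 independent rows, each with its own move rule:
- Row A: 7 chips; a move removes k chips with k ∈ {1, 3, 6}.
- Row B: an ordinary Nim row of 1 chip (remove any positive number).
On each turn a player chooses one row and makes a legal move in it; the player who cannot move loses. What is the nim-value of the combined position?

2

Grundy values for row A (subtraction set {1, 3, 6}):
g(0) = mex{} = 0
g(1) = mex{0} = 1
g(2) = mex{1} = 0
g(3) = mex{0} = 1
g(4) = mex{1} = 0
g(5) = mex{0} = 1
g(6) = mex{0,1} = 2
g(7) = mex{0,1,2} = 3
So g(7) = 3.
Row B is a plain Nim row of size 1, so its Grundy value is 1.
The value of a disjunctive sum is the nim-sum of the parts.
Combined value = 3 XOR 1 = 2.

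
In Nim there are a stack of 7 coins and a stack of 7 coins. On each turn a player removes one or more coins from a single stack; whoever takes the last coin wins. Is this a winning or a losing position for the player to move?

Compute the nim-sum pairwise:
7 ^ 7 = 0
The nim-sum is 0, so this is a P-position: the player to move is in a losing position under optimal play.

Losing position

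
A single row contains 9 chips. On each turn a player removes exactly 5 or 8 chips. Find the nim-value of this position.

Build the Grundy sequence with g(k) = mex{g(k−s) : s ∈ {5, 8}, s ≤ k}:
k:     0  1  2  3  4  5  6  7  8  9
g(k):  0  0  0  0  0  1  1  1  1  1
So g(9) = 1.

1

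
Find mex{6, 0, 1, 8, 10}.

2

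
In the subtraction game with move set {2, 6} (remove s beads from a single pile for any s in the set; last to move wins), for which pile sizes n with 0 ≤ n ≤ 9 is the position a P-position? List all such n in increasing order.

Grundy values for subtraction set {2, 6}:
g(0) = mex{} = 0
g(1) = mex{} = 0
g(2) = mex{0} = 1
g(3) = mex{0} = 1
g(4) = mex{1} = 0
g(5) = mex{1} = 0
g(6) = mex{0} = 1
g(7) = mex{0} = 1
g(8) = mex{1} = 0
g(9) = mex{1} = 0
The P-positions (g = 0) in 0..9 are 0, 1, 4, 5, 8, 9.

0, 1, 4, 5, 8, 9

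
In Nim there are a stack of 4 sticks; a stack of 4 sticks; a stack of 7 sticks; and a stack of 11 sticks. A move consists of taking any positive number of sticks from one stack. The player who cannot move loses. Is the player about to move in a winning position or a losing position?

Winning position

Compute the nim-sum pairwise:
4 ⊕ 4 = 0
0 ⊕ 7 = 7
7 ⊕ 11 = 12
The nim-sum is 12 ≠ 0, so this is an N-position: the player to move can win.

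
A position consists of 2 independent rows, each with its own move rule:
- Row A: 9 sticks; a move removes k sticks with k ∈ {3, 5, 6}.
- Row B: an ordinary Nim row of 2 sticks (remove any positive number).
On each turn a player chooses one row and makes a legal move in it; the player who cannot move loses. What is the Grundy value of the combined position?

2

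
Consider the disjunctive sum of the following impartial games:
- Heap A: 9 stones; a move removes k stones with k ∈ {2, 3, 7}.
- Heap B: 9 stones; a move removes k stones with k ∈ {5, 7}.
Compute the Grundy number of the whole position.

3

Grundy values for heap A (subtraction set {2, 3, 7}):
g(0) = mex{} = 0
g(1) = mex{} = 0
g(2) = mex{0} = 1
g(3) = mex{0} = 1
g(4) = mex{0,1} = 2
g(5) = mex{1} = 0
g(6) = mex{1,2} = 0
g(7) = mex{0,2} = 1
g(8) = mex{0} = 1
g(9) = mex{0,1} = 2
So g(9) = 2.
Build the Grundy sequence for heap B with g(k) = mex{g(k−s) : s ∈ {5, 7}, s ≤ k}:
k:     0  1  2  3  4  5  6  7  8  9
g(k):  0  0  0  0  0  1  1  1  1  1
So g(9) = 1.
The value of a disjunctive sum is the nim-sum of the parts.
Combined value = 2 ⊕ 1 = 3.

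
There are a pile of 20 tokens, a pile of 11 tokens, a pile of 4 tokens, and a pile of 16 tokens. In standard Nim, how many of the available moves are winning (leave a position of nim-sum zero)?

Nim-sum: 20 ⊕ 11 ⊕ 4 ⊕ 16 = 11.
The overall nim-sum is X = 11. A pile of size p has a winning move iff p XOR X < p (reduce it to p XOR X).
  20: 20 XOR 11 = 31 ≥ 20 — no move.
  11: 11 XOR 11 = 0 < 11 — winning move (to 0).
  4: 4 XOR 11 = 15 ≥ 4 — no move.
  16: 16 XOR 11 = 27 ≥ 16 — no move.
That gives 1 winning move.

1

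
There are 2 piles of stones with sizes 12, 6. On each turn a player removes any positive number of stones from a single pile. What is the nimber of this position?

10

Compute the nim-sum pairwise:
12 XOR 6 = 10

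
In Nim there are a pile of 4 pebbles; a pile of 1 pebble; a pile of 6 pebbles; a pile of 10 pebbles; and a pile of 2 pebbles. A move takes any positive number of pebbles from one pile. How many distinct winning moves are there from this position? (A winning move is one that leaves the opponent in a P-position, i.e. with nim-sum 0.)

Compute the nim-sum pairwise:
4 ^ 1 = 5
5 ^ 6 = 3
3 ^ 10 = 9
9 ^ 2 = 11
The overall nim-sum is X = 11. A pile of size p has a winning move iff p XOR X < p (reduce it to p XOR X).
  4: 4 XOR 11 = 15 ≥ 4 — no move.
  1: 1 XOR 11 = 10 ≥ 1 — no move.
  6: 6 XOR 11 = 13 ≥ 6 — no move.
  10: 10 XOR 11 = 1 < 10 — winning move (to 1).
  2: 2 XOR 11 = 9 ≥ 2 — no move.
That gives 1 winning move.

1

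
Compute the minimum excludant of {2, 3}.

0 is not in the set, so the mex is 0.

0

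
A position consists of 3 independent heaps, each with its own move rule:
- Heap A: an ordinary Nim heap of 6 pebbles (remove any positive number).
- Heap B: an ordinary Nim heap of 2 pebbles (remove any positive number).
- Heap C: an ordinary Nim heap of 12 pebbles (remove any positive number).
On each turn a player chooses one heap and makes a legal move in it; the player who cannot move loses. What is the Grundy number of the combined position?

Heap A is a plain Nim heap of size 6, so its Grundy value is 6.
Heap B is a plain Nim heap of size 2, so its Grundy value is 2.
Heap C is a plain Nim heap of size 12, so its Grundy value is 12.
By the Sprague-Grundy theorem, the Grundy value of a sum of independent games is the XOR of the component values.
Combined value = 6 XOR 2 XOR 12 = 8.

8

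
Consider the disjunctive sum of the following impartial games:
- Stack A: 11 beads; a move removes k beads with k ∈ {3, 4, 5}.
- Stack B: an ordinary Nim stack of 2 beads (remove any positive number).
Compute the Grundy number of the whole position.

Build the Grundy sequence for stack A with g(k) = mex{g(k−s) : s ∈ {3, 4, 5}, s ≤ k}:
k:     0  1  2  3  4  5  6  7  8  9 10 11
g(k):  0  0  0  1  1  1  2  2  0  0  0  1
So g(11) = 1.
Stack B is a plain Nim stack of size 2, so its Grundy value is 2.
The value of a disjunctive sum is the nim-sum of the parts.
Combined value = 1 ⊕ 2 = 3.

3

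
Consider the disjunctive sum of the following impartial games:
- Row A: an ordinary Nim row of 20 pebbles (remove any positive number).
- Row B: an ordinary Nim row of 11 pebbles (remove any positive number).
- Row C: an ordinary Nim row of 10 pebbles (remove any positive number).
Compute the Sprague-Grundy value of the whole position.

21

Row A is a plain Nim row of size 20, so its Grundy value is 20.
Row B is a plain Nim row of size 11, so its Grundy value is 11.
Row C is a plain Nim row of size 10, so its Grundy value is 10.
The value of a disjunctive sum is the nim-sum of the parts.
Combined value = 20 ⊕ 11 ⊕ 10 = 21.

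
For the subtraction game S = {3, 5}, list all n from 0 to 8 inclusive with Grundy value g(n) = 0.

0, 1, 2, 8

Compute g(0), g(1), … for moves {3, 5}:
k:     0  1  2  3  4  5  6  7  8
g(k):  0  0  0  1  1  1  2  2  0
The P-positions (g = 0) in 0..8 are 0, 1, 2, 8.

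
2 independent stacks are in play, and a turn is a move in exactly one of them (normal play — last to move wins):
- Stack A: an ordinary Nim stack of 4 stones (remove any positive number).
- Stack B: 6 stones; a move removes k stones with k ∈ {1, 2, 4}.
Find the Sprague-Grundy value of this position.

4

Stack A is a plain Nim stack of size 4, so its Grundy value is 4.
Build the Grundy sequence for stack B with g(k) = mex{g(k−s) : s ∈ {1, 2, 4}, s ≤ k}:
k:     0  1  2  3  4  5  6
g(k):  0  1  2  0  1  2  0
So g(6) = 0.
By the Sprague-Grundy theorem, the Grundy value of a sum of independent games is the XOR of the component values.
Combined value = 4 XOR 0 = 4.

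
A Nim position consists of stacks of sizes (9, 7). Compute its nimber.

14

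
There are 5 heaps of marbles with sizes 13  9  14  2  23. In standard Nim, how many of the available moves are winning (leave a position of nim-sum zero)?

1

Compute the nim-sum pairwise:
13 XOR 9 = 4
4 XOR 14 = 10
10 XOR 2 = 8
8 XOR 23 = 31
The overall nim-sum is X = 31. A heap of size p has a winning move iff p XOR X < p (reduce it to p XOR X).
  13: 13 XOR 31 = 18 ≥ 13 — no move.
  9: 9 XOR 31 = 22 ≥ 9 — no move.
  14: 14 XOR 31 = 17 ≥ 14 — no move.
  2: 2 XOR 31 = 29 ≥ 2 — no move.
  23: 23 XOR 31 = 8 < 23 — winning move (to 8).
That gives 1 winning move.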